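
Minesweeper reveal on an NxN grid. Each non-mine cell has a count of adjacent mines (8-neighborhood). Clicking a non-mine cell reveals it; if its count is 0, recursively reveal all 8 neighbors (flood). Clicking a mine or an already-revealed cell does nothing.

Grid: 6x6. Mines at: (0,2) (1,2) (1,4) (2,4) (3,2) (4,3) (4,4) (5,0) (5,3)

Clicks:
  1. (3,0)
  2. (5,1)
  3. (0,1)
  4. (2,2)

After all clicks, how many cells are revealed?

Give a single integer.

Click 1 (3,0) count=0: revealed 10 new [(0,0) (0,1) (1,0) (1,1) (2,0) (2,1) (3,0) (3,1) (4,0) (4,1)] -> total=10
Click 2 (5,1) count=1: revealed 1 new [(5,1)] -> total=11
Click 3 (0,1) count=2: revealed 0 new [(none)] -> total=11
Click 4 (2,2) count=2: revealed 1 new [(2,2)] -> total=12

Answer: 12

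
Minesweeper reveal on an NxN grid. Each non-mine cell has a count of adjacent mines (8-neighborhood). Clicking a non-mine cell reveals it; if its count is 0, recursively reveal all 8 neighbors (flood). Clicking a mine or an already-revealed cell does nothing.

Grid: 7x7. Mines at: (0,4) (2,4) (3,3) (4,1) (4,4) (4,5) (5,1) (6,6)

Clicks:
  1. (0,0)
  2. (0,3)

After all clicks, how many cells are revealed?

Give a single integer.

Answer: 15

Derivation:
Click 1 (0,0) count=0: revealed 15 new [(0,0) (0,1) (0,2) (0,3) (1,0) (1,1) (1,2) (1,3) (2,0) (2,1) (2,2) (2,3) (3,0) (3,1) (3,2)] -> total=15
Click 2 (0,3) count=1: revealed 0 new [(none)] -> total=15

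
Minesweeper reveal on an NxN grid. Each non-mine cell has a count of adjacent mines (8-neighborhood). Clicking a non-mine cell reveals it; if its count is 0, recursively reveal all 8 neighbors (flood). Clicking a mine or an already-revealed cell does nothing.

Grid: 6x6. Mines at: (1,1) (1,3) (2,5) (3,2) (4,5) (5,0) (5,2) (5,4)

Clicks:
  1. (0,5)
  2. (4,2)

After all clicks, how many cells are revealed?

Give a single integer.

Click 1 (0,5) count=0: revealed 4 new [(0,4) (0,5) (1,4) (1,5)] -> total=4
Click 2 (4,2) count=2: revealed 1 new [(4,2)] -> total=5

Answer: 5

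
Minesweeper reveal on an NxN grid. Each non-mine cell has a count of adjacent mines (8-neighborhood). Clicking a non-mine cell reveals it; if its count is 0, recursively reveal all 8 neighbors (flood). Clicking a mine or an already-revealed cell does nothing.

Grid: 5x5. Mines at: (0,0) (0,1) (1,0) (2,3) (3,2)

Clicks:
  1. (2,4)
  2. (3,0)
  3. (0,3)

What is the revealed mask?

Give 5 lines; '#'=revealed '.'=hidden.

Click 1 (2,4) count=1: revealed 1 new [(2,4)] -> total=1
Click 2 (3,0) count=0: revealed 6 new [(2,0) (2,1) (3,0) (3,1) (4,0) (4,1)] -> total=7
Click 3 (0,3) count=0: revealed 6 new [(0,2) (0,3) (0,4) (1,2) (1,3) (1,4)] -> total=13

Answer: ..###
..###
##..#
##...
##...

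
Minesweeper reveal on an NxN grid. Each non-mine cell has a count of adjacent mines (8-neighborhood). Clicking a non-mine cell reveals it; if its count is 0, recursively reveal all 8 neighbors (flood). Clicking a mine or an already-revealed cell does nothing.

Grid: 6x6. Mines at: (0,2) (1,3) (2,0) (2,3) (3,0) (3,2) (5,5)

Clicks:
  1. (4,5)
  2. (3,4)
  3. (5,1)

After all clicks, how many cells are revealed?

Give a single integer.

Answer: 12

Derivation:
Click 1 (4,5) count=1: revealed 1 new [(4,5)] -> total=1
Click 2 (3,4) count=1: revealed 1 new [(3,4)] -> total=2
Click 3 (5,1) count=0: revealed 10 new [(4,0) (4,1) (4,2) (4,3) (4,4) (5,0) (5,1) (5,2) (5,3) (5,4)] -> total=12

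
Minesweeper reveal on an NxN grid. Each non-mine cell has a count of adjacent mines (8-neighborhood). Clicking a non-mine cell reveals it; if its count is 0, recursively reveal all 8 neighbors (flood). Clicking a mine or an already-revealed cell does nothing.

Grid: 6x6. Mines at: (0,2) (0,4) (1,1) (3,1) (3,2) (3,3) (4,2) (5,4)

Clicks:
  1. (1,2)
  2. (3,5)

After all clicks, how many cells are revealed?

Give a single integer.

Click 1 (1,2) count=2: revealed 1 new [(1,2)] -> total=1
Click 2 (3,5) count=0: revealed 8 new [(1,4) (1,5) (2,4) (2,5) (3,4) (3,5) (4,4) (4,5)] -> total=9

Answer: 9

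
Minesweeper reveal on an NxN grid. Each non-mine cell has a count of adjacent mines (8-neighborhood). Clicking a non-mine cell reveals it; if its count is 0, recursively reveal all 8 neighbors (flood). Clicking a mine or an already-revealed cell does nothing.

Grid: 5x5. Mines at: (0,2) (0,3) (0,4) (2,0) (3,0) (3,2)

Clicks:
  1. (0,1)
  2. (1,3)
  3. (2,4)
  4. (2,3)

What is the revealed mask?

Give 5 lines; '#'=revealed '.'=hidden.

Answer: .#...
...##
...##
...##
...##

Derivation:
Click 1 (0,1) count=1: revealed 1 new [(0,1)] -> total=1
Click 2 (1,3) count=3: revealed 1 new [(1,3)] -> total=2
Click 3 (2,4) count=0: revealed 7 new [(1,4) (2,3) (2,4) (3,3) (3,4) (4,3) (4,4)] -> total=9
Click 4 (2,3) count=1: revealed 0 new [(none)] -> total=9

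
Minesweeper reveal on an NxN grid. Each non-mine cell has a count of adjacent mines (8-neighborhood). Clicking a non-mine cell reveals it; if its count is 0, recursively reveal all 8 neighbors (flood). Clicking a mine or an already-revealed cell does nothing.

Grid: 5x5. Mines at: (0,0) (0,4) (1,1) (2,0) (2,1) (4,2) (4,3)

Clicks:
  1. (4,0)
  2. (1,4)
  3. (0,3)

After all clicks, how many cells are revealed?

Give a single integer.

Click 1 (4,0) count=0: revealed 4 new [(3,0) (3,1) (4,0) (4,1)] -> total=4
Click 2 (1,4) count=1: revealed 1 new [(1,4)] -> total=5
Click 3 (0,3) count=1: revealed 1 new [(0,3)] -> total=6

Answer: 6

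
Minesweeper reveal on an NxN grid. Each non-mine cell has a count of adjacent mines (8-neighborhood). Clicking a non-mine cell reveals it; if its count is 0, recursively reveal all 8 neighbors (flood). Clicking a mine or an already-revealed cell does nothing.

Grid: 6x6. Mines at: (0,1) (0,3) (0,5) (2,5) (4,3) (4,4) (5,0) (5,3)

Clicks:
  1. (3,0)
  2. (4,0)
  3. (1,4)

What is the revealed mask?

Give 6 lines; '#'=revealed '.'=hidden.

Click 1 (3,0) count=0: revealed 18 new [(1,0) (1,1) (1,2) (1,3) (1,4) (2,0) (2,1) (2,2) (2,3) (2,4) (3,0) (3,1) (3,2) (3,3) (3,4) (4,0) (4,1) (4,2)] -> total=18
Click 2 (4,0) count=1: revealed 0 new [(none)] -> total=18
Click 3 (1,4) count=3: revealed 0 new [(none)] -> total=18

Answer: ......
#####.
#####.
#####.
###...
......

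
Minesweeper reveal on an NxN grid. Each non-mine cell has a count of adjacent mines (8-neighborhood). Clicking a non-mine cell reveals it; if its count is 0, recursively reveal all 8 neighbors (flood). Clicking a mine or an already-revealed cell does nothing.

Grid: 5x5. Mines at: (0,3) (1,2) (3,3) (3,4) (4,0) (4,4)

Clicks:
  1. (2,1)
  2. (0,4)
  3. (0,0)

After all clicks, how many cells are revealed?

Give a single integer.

Answer: 9

Derivation:
Click 1 (2,1) count=1: revealed 1 new [(2,1)] -> total=1
Click 2 (0,4) count=1: revealed 1 new [(0,4)] -> total=2
Click 3 (0,0) count=0: revealed 7 new [(0,0) (0,1) (1,0) (1,1) (2,0) (3,0) (3,1)] -> total=9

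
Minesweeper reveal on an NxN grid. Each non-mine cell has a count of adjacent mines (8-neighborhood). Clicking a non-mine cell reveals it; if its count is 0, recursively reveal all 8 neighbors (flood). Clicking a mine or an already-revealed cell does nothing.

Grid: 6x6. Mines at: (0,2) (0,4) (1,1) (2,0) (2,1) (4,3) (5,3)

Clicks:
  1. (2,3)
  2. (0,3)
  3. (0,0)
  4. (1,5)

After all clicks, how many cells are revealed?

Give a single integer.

Answer: 18

Derivation:
Click 1 (2,3) count=0: revealed 16 new [(1,2) (1,3) (1,4) (1,5) (2,2) (2,3) (2,4) (2,5) (3,2) (3,3) (3,4) (3,5) (4,4) (4,5) (5,4) (5,5)] -> total=16
Click 2 (0,3) count=2: revealed 1 new [(0,3)] -> total=17
Click 3 (0,0) count=1: revealed 1 new [(0,0)] -> total=18
Click 4 (1,5) count=1: revealed 0 new [(none)] -> total=18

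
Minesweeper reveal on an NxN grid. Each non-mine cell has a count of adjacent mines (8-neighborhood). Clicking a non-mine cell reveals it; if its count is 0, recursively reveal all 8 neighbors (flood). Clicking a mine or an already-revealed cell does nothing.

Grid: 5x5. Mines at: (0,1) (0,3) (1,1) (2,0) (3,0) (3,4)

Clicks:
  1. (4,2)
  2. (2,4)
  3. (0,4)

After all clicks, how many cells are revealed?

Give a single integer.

Click 1 (4,2) count=0: revealed 9 new [(2,1) (2,2) (2,3) (3,1) (3,2) (3,3) (4,1) (4,2) (4,3)] -> total=9
Click 2 (2,4) count=1: revealed 1 new [(2,4)] -> total=10
Click 3 (0,4) count=1: revealed 1 new [(0,4)] -> total=11

Answer: 11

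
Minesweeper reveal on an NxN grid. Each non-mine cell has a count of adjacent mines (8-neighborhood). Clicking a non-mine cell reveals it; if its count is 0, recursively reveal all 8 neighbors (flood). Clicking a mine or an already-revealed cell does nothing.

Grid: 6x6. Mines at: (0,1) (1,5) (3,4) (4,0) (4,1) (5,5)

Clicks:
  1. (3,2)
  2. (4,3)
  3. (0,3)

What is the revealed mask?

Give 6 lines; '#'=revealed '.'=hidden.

Answer: ..###.
#####.
#####.
####..
...#..
......

Derivation:
Click 1 (3,2) count=1: revealed 1 new [(3,2)] -> total=1
Click 2 (4,3) count=1: revealed 1 new [(4,3)] -> total=2
Click 3 (0,3) count=0: revealed 16 new [(0,2) (0,3) (0,4) (1,0) (1,1) (1,2) (1,3) (1,4) (2,0) (2,1) (2,2) (2,3) (2,4) (3,0) (3,1) (3,3)] -> total=18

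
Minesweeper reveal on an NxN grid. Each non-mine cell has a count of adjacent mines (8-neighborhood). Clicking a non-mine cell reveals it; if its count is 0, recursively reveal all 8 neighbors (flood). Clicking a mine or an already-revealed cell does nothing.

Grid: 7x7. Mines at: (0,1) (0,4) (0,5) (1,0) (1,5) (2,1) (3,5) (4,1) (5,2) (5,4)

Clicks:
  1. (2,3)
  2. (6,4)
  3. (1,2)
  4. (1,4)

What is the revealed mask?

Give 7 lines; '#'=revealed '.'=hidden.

Answer: .......
..###..
..###..
..###..
..###..
.......
....#..

Derivation:
Click 1 (2,3) count=0: revealed 12 new [(1,2) (1,3) (1,4) (2,2) (2,3) (2,4) (3,2) (3,3) (3,4) (4,2) (4,3) (4,4)] -> total=12
Click 2 (6,4) count=1: revealed 1 new [(6,4)] -> total=13
Click 3 (1,2) count=2: revealed 0 new [(none)] -> total=13
Click 4 (1,4) count=3: revealed 0 new [(none)] -> total=13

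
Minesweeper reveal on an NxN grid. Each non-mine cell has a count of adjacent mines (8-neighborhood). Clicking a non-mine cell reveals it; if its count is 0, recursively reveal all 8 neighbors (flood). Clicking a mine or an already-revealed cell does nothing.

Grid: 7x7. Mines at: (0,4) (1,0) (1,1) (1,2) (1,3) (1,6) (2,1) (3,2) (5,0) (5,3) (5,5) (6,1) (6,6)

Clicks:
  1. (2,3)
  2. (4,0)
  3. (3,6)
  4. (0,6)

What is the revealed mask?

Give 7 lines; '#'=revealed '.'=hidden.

Answer: ......#
.......
...####
...####
#..####
.......
.......

Derivation:
Click 1 (2,3) count=3: revealed 1 new [(2,3)] -> total=1
Click 2 (4,0) count=1: revealed 1 new [(4,0)] -> total=2
Click 3 (3,6) count=0: revealed 11 new [(2,4) (2,5) (2,6) (3,3) (3,4) (3,5) (3,6) (4,3) (4,4) (4,5) (4,6)] -> total=13
Click 4 (0,6) count=1: revealed 1 new [(0,6)] -> total=14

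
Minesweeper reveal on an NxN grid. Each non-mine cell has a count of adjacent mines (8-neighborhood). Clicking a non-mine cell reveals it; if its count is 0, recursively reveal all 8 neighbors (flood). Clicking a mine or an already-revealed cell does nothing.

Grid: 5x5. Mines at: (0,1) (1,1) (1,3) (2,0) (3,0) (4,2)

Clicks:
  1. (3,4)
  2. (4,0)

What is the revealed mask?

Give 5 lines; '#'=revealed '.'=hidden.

Click 1 (3,4) count=0: revealed 6 new [(2,3) (2,4) (3,3) (3,4) (4,3) (4,4)] -> total=6
Click 2 (4,0) count=1: revealed 1 new [(4,0)] -> total=7

Answer: .....
.....
...##
...##
#..##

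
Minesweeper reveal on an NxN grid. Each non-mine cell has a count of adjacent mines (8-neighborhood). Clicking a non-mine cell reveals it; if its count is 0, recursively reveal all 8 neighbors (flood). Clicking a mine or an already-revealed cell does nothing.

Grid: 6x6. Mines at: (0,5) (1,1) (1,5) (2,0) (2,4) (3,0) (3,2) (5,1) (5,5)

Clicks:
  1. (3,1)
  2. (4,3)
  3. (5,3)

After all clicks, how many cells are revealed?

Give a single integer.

Answer: 7

Derivation:
Click 1 (3,1) count=3: revealed 1 new [(3,1)] -> total=1
Click 2 (4,3) count=1: revealed 1 new [(4,3)] -> total=2
Click 3 (5,3) count=0: revealed 5 new [(4,2) (4,4) (5,2) (5,3) (5,4)] -> total=7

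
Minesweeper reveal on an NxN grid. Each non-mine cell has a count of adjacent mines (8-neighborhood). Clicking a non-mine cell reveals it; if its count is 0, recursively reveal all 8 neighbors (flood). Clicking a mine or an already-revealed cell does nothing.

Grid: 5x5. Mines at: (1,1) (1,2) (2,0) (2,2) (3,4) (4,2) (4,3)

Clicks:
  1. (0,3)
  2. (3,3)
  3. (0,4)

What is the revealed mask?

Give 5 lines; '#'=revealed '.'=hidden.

Answer: ...##
...##
...##
...#.
.....

Derivation:
Click 1 (0,3) count=1: revealed 1 new [(0,3)] -> total=1
Click 2 (3,3) count=4: revealed 1 new [(3,3)] -> total=2
Click 3 (0,4) count=0: revealed 5 new [(0,4) (1,3) (1,4) (2,3) (2,4)] -> total=7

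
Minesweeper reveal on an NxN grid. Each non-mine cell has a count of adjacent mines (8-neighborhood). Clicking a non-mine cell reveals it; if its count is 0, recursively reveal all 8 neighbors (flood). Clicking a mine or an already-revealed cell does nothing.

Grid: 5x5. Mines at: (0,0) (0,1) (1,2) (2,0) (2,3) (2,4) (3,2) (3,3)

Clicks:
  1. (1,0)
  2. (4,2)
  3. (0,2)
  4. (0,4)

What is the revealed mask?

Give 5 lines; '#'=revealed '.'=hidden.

Click 1 (1,0) count=3: revealed 1 new [(1,0)] -> total=1
Click 2 (4,2) count=2: revealed 1 new [(4,2)] -> total=2
Click 3 (0,2) count=2: revealed 1 new [(0,2)] -> total=3
Click 4 (0,4) count=0: revealed 4 new [(0,3) (0,4) (1,3) (1,4)] -> total=7

Answer: ..###
#..##
.....
.....
..#..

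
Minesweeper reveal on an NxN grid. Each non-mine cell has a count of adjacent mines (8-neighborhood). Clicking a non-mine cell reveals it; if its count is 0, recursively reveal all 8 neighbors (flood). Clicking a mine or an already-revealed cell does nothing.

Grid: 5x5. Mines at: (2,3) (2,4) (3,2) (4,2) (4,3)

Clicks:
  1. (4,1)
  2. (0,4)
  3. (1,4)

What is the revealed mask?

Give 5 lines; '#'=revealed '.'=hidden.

Click 1 (4,1) count=2: revealed 1 new [(4,1)] -> total=1
Click 2 (0,4) count=0: revealed 16 new [(0,0) (0,1) (0,2) (0,3) (0,4) (1,0) (1,1) (1,2) (1,3) (1,4) (2,0) (2,1) (2,2) (3,0) (3,1) (4,0)] -> total=17
Click 3 (1,4) count=2: revealed 0 new [(none)] -> total=17

Answer: #####
#####
###..
##...
##...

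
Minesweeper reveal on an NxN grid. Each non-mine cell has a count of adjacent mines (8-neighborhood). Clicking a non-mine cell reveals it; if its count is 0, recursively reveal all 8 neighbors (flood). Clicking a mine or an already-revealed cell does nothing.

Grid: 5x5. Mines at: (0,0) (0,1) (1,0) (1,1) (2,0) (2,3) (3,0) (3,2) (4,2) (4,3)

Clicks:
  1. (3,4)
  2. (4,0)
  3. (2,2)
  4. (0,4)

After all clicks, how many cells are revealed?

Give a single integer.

Click 1 (3,4) count=2: revealed 1 new [(3,4)] -> total=1
Click 2 (4,0) count=1: revealed 1 new [(4,0)] -> total=2
Click 3 (2,2) count=3: revealed 1 new [(2,2)] -> total=3
Click 4 (0,4) count=0: revealed 6 new [(0,2) (0,3) (0,4) (1,2) (1,3) (1,4)] -> total=9

Answer: 9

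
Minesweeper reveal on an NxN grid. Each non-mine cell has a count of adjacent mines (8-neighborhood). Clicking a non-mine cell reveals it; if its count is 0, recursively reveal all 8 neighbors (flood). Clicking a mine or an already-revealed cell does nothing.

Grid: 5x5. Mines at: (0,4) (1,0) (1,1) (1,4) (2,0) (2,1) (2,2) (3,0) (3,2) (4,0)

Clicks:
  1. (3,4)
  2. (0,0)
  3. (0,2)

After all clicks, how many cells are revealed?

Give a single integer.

Answer: 8

Derivation:
Click 1 (3,4) count=0: revealed 6 new [(2,3) (2,4) (3,3) (3,4) (4,3) (4,4)] -> total=6
Click 2 (0,0) count=2: revealed 1 new [(0,0)] -> total=7
Click 3 (0,2) count=1: revealed 1 new [(0,2)] -> total=8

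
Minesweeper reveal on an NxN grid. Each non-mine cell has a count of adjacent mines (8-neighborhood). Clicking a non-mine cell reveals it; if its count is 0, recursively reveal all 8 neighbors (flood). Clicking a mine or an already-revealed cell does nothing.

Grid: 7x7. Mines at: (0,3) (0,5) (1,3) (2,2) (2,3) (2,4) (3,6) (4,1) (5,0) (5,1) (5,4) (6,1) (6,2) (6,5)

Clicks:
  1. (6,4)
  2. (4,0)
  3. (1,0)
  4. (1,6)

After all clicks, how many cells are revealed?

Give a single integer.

Click 1 (6,4) count=2: revealed 1 new [(6,4)] -> total=1
Click 2 (4,0) count=3: revealed 1 new [(4,0)] -> total=2
Click 3 (1,0) count=0: revealed 10 new [(0,0) (0,1) (0,2) (1,0) (1,1) (1,2) (2,0) (2,1) (3,0) (3,1)] -> total=12
Click 4 (1,6) count=1: revealed 1 new [(1,6)] -> total=13

Answer: 13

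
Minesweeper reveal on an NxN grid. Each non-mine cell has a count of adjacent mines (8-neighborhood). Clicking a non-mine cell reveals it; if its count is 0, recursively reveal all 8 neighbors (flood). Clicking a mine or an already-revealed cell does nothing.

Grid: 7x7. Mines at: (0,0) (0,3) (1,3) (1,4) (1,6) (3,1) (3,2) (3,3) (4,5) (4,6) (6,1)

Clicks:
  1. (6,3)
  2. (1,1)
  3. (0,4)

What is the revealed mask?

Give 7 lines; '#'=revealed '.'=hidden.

Answer: ....#..
.#.....
.......
.......
..###..
..#####
..#####

Derivation:
Click 1 (6,3) count=0: revealed 13 new [(4,2) (4,3) (4,4) (5,2) (5,3) (5,4) (5,5) (5,6) (6,2) (6,3) (6,4) (6,5) (6,6)] -> total=13
Click 2 (1,1) count=1: revealed 1 new [(1,1)] -> total=14
Click 3 (0,4) count=3: revealed 1 new [(0,4)] -> total=15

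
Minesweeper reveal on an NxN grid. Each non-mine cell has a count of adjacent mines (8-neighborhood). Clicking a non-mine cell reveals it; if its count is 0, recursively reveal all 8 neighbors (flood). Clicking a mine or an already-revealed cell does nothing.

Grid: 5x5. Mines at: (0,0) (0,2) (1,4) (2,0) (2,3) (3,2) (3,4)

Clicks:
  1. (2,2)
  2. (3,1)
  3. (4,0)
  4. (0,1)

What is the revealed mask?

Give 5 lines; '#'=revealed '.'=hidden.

Click 1 (2,2) count=2: revealed 1 new [(2,2)] -> total=1
Click 2 (3,1) count=2: revealed 1 new [(3,1)] -> total=2
Click 3 (4,0) count=0: revealed 3 new [(3,0) (4,0) (4,1)] -> total=5
Click 4 (0,1) count=2: revealed 1 new [(0,1)] -> total=6

Answer: .#...
.....
..#..
##...
##...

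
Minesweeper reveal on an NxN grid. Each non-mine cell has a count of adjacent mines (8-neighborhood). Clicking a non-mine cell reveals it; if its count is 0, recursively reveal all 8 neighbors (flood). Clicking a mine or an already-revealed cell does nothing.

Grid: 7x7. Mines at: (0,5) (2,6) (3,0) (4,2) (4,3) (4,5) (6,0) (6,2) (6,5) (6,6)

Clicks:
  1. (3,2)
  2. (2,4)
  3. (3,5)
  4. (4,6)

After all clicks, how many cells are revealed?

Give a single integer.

Click 1 (3,2) count=2: revealed 1 new [(3,2)] -> total=1
Click 2 (2,4) count=0: revealed 21 new [(0,0) (0,1) (0,2) (0,3) (0,4) (1,0) (1,1) (1,2) (1,3) (1,4) (1,5) (2,0) (2,1) (2,2) (2,3) (2,4) (2,5) (3,1) (3,3) (3,4) (3,5)] -> total=22
Click 3 (3,5) count=2: revealed 0 new [(none)] -> total=22
Click 4 (4,6) count=1: revealed 1 new [(4,6)] -> total=23

Answer: 23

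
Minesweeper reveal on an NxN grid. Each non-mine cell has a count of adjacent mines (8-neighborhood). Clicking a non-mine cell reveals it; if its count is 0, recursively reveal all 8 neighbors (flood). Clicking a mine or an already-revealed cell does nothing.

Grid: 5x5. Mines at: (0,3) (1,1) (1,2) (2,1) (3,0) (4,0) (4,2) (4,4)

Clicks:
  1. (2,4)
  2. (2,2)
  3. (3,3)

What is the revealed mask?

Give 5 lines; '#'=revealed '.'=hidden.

Click 1 (2,4) count=0: revealed 6 new [(1,3) (1,4) (2,3) (2,4) (3,3) (3,4)] -> total=6
Click 2 (2,2) count=3: revealed 1 new [(2,2)] -> total=7
Click 3 (3,3) count=2: revealed 0 new [(none)] -> total=7

Answer: .....
...##
..###
...##
.....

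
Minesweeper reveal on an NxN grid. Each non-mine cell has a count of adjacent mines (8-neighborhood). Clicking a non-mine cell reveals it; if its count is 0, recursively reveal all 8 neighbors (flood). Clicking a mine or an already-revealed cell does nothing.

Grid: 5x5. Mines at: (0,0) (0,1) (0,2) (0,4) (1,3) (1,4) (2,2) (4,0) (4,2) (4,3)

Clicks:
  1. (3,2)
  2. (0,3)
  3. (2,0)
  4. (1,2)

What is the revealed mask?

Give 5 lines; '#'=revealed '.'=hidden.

Answer: ...#.
###..
##...
###..
.....

Derivation:
Click 1 (3,2) count=3: revealed 1 new [(3,2)] -> total=1
Click 2 (0,3) count=4: revealed 1 new [(0,3)] -> total=2
Click 3 (2,0) count=0: revealed 6 new [(1,0) (1,1) (2,0) (2,1) (3,0) (3,1)] -> total=8
Click 4 (1,2) count=4: revealed 1 new [(1,2)] -> total=9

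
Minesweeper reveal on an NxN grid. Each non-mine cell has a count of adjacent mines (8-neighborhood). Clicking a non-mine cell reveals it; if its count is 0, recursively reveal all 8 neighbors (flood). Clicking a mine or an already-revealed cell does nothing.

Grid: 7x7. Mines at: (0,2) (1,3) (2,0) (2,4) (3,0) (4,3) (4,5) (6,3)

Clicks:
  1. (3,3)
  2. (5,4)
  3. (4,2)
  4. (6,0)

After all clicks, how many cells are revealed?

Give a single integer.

Click 1 (3,3) count=2: revealed 1 new [(3,3)] -> total=1
Click 2 (5,4) count=3: revealed 1 new [(5,4)] -> total=2
Click 3 (4,2) count=1: revealed 1 new [(4,2)] -> total=3
Click 4 (6,0) count=0: revealed 8 new [(4,0) (4,1) (5,0) (5,1) (5,2) (6,0) (6,1) (6,2)] -> total=11

Answer: 11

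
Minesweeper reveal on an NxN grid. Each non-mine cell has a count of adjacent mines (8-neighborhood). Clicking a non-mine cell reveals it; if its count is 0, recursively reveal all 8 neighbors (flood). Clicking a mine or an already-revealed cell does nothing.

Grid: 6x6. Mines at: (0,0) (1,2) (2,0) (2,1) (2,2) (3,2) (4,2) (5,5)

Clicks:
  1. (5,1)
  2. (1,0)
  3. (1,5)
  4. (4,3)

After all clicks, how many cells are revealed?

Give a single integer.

Click 1 (5,1) count=1: revealed 1 new [(5,1)] -> total=1
Click 2 (1,0) count=3: revealed 1 new [(1,0)] -> total=2
Click 3 (1,5) count=0: revealed 15 new [(0,3) (0,4) (0,5) (1,3) (1,4) (1,5) (2,3) (2,4) (2,5) (3,3) (3,4) (3,5) (4,3) (4,4) (4,5)] -> total=17
Click 4 (4,3) count=2: revealed 0 new [(none)] -> total=17

Answer: 17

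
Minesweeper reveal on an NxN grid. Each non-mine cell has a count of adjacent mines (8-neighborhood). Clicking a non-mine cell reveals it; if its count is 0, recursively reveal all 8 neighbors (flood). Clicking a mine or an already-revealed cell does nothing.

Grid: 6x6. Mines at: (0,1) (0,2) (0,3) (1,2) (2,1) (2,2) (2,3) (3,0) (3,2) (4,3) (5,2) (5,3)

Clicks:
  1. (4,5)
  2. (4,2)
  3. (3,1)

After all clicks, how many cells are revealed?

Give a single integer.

Answer: 14

Derivation:
Click 1 (4,5) count=0: revealed 12 new [(0,4) (0,5) (1,4) (1,5) (2,4) (2,5) (3,4) (3,5) (4,4) (4,5) (5,4) (5,5)] -> total=12
Click 2 (4,2) count=4: revealed 1 new [(4,2)] -> total=13
Click 3 (3,1) count=4: revealed 1 new [(3,1)] -> total=14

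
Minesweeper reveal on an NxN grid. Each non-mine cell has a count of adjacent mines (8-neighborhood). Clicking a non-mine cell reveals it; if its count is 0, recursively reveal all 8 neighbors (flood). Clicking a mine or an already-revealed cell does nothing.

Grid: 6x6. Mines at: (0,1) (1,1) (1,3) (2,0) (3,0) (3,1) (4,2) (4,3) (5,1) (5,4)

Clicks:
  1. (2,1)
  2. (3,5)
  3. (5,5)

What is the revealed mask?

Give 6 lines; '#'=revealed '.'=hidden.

Click 1 (2,1) count=4: revealed 1 new [(2,1)] -> total=1
Click 2 (3,5) count=0: revealed 10 new [(0,4) (0,5) (1,4) (1,5) (2,4) (2,5) (3,4) (3,5) (4,4) (4,5)] -> total=11
Click 3 (5,5) count=1: revealed 1 new [(5,5)] -> total=12

Answer: ....##
....##
.#..##
....##
....##
.....#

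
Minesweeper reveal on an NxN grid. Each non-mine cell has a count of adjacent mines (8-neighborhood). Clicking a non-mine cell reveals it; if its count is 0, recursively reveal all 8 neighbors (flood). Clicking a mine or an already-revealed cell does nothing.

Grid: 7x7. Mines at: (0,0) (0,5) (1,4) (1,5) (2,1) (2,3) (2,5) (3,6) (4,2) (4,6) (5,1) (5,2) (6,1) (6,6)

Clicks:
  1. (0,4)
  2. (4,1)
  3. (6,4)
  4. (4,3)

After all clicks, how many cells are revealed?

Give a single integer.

Answer: 14

Derivation:
Click 1 (0,4) count=3: revealed 1 new [(0,4)] -> total=1
Click 2 (4,1) count=3: revealed 1 new [(4,1)] -> total=2
Click 3 (6,4) count=0: revealed 12 new [(3,3) (3,4) (3,5) (4,3) (4,4) (4,5) (5,3) (5,4) (5,5) (6,3) (6,4) (6,5)] -> total=14
Click 4 (4,3) count=2: revealed 0 new [(none)] -> total=14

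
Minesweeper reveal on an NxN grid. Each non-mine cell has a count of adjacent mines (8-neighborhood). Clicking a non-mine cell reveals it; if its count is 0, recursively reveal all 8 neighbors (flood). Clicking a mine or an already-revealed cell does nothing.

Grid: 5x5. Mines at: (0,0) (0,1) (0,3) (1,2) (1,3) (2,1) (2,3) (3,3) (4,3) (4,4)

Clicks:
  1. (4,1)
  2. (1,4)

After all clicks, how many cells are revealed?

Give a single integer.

Answer: 7

Derivation:
Click 1 (4,1) count=0: revealed 6 new [(3,0) (3,1) (3,2) (4,0) (4,1) (4,2)] -> total=6
Click 2 (1,4) count=3: revealed 1 new [(1,4)] -> total=7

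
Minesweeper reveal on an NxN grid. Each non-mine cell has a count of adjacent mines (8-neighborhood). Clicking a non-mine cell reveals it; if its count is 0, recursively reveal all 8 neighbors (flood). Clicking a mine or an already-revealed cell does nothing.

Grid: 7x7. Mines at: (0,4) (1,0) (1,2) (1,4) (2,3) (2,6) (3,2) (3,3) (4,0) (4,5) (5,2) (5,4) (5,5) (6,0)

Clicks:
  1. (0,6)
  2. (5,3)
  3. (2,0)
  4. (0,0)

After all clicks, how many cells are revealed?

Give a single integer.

Answer: 7

Derivation:
Click 1 (0,6) count=0: revealed 4 new [(0,5) (0,6) (1,5) (1,6)] -> total=4
Click 2 (5,3) count=2: revealed 1 new [(5,3)] -> total=5
Click 3 (2,0) count=1: revealed 1 new [(2,0)] -> total=6
Click 4 (0,0) count=1: revealed 1 new [(0,0)] -> total=7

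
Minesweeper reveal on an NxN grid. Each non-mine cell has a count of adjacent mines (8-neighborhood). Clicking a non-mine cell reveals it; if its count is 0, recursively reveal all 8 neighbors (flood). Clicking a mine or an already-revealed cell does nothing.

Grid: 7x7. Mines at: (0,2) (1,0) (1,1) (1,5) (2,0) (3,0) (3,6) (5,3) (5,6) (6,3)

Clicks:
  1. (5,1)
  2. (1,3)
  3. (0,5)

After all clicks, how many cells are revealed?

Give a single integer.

Click 1 (5,1) count=0: revealed 9 new [(4,0) (4,1) (4,2) (5,0) (5,1) (5,2) (6,0) (6,1) (6,2)] -> total=9
Click 2 (1,3) count=1: revealed 1 new [(1,3)] -> total=10
Click 3 (0,5) count=1: revealed 1 new [(0,5)] -> total=11

Answer: 11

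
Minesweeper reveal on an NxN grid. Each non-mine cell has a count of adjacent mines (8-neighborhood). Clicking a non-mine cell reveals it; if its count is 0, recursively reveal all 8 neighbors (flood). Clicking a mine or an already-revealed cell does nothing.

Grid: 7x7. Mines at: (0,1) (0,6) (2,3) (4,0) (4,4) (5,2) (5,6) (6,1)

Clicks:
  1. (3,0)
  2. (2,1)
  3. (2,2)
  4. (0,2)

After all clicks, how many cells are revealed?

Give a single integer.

Answer: 10

Derivation:
Click 1 (3,0) count=1: revealed 1 new [(3,0)] -> total=1
Click 2 (2,1) count=0: revealed 8 new [(1,0) (1,1) (1,2) (2,0) (2,1) (2,2) (3,1) (3,2)] -> total=9
Click 3 (2,2) count=1: revealed 0 new [(none)] -> total=9
Click 4 (0,2) count=1: revealed 1 new [(0,2)] -> total=10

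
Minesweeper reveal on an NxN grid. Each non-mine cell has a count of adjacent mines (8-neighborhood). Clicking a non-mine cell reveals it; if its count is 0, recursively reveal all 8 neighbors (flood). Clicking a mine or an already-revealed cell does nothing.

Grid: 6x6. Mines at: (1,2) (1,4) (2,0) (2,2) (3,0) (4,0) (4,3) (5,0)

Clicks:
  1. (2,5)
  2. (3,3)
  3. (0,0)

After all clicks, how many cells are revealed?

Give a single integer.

Answer: 6

Derivation:
Click 1 (2,5) count=1: revealed 1 new [(2,5)] -> total=1
Click 2 (3,3) count=2: revealed 1 new [(3,3)] -> total=2
Click 3 (0,0) count=0: revealed 4 new [(0,0) (0,1) (1,0) (1,1)] -> total=6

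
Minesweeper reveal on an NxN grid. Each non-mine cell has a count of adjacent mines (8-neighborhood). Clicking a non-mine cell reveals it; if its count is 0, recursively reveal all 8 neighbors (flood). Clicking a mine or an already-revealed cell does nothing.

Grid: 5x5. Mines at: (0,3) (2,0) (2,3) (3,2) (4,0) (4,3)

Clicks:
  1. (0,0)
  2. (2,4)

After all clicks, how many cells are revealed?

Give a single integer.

Click 1 (0,0) count=0: revealed 6 new [(0,0) (0,1) (0,2) (1,0) (1,1) (1,2)] -> total=6
Click 2 (2,4) count=1: revealed 1 new [(2,4)] -> total=7

Answer: 7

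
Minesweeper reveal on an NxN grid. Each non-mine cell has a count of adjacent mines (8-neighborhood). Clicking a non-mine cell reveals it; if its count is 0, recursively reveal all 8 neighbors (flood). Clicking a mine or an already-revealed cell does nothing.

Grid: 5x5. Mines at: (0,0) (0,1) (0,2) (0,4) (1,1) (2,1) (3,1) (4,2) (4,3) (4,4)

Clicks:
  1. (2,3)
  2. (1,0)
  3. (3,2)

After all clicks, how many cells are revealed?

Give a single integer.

Answer: 10

Derivation:
Click 1 (2,3) count=0: revealed 9 new [(1,2) (1,3) (1,4) (2,2) (2,3) (2,4) (3,2) (3,3) (3,4)] -> total=9
Click 2 (1,0) count=4: revealed 1 new [(1,0)] -> total=10
Click 3 (3,2) count=4: revealed 0 new [(none)] -> total=10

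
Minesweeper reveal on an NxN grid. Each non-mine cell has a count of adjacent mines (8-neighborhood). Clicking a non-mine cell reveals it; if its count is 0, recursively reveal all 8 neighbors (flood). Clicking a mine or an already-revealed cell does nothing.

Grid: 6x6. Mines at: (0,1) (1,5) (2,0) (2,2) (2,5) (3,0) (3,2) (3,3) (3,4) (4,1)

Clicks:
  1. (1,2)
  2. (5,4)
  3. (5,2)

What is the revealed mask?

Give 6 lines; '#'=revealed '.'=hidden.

Click 1 (1,2) count=2: revealed 1 new [(1,2)] -> total=1
Click 2 (5,4) count=0: revealed 8 new [(4,2) (4,3) (4,4) (4,5) (5,2) (5,3) (5,4) (5,5)] -> total=9
Click 3 (5,2) count=1: revealed 0 new [(none)] -> total=9

Answer: ......
..#...
......
......
..####
..####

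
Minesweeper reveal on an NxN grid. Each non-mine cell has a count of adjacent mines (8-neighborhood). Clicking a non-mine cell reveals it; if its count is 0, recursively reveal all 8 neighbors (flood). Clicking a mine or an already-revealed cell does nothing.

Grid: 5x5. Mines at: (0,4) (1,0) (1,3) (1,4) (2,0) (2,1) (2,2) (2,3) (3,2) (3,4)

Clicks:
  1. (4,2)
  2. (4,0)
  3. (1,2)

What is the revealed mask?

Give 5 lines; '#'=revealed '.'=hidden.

Click 1 (4,2) count=1: revealed 1 new [(4,2)] -> total=1
Click 2 (4,0) count=0: revealed 4 new [(3,0) (3,1) (4,0) (4,1)] -> total=5
Click 3 (1,2) count=4: revealed 1 new [(1,2)] -> total=6

Answer: .....
..#..
.....
##...
###..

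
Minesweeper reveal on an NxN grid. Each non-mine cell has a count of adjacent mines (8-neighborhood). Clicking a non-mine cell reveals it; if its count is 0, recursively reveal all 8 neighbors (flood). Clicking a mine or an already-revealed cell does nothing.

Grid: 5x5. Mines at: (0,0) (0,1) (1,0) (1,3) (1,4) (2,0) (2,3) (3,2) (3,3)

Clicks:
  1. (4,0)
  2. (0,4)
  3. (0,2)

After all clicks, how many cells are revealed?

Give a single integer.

Click 1 (4,0) count=0: revealed 4 new [(3,0) (3,1) (4,0) (4,1)] -> total=4
Click 2 (0,4) count=2: revealed 1 new [(0,4)] -> total=5
Click 3 (0,2) count=2: revealed 1 new [(0,2)] -> total=6

Answer: 6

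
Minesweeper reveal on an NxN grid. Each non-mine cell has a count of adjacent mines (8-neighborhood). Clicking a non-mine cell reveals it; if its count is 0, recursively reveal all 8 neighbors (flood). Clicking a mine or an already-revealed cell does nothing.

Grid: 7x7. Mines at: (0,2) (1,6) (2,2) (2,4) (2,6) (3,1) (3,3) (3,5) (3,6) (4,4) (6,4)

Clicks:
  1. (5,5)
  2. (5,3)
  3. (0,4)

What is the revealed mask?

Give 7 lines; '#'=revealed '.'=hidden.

Click 1 (5,5) count=2: revealed 1 new [(5,5)] -> total=1
Click 2 (5,3) count=2: revealed 1 new [(5,3)] -> total=2
Click 3 (0,4) count=0: revealed 6 new [(0,3) (0,4) (0,5) (1,3) (1,4) (1,5)] -> total=8

Answer: ...###.
...###.
.......
.......
.......
...#.#.
.......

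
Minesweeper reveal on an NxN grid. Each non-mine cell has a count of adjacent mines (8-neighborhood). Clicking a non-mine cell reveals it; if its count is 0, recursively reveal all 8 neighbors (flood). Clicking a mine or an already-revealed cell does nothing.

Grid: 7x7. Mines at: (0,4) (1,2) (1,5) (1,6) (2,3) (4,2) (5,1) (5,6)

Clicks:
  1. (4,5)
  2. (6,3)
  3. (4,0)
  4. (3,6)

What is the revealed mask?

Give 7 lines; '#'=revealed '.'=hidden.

Answer: .......
.......
....###
...####
#..####
..####.
..####.

Derivation:
Click 1 (4,5) count=1: revealed 1 new [(4,5)] -> total=1
Click 2 (6,3) count=0: revealed 18 new [(2,4) (2,5) (2,6) (3,3) (3,4) (3,5) (3,6) (4,3) (4,4) (4,6) (5,2) (5,3) (5,4) (5,5) (6,2) (6,3) (6,4) (6,5)] -> total=19
Click 3 (4,0) count=1: revealed 1 new [(4,0)] -> total=20
Click 4 (3,6) count=0: revealed 0 new [(none)] -> total=20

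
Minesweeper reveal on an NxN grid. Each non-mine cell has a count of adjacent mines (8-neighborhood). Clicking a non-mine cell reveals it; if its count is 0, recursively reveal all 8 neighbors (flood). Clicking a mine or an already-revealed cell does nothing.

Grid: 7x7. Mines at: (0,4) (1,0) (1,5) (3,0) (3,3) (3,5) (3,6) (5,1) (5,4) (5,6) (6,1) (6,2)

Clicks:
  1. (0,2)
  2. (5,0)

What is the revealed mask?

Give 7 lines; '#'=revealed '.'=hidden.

Answer: .###...
.###...
.###...
.......
.......
#......
.......

Derivation:
Click 1 (0,2) count=0: revealed 9 new [(0,1) (0,2) (0,3) (1,1) (1,2) (1,3) (2,1) (2,2) (2,3)] -> total=9
Click 2 (5,0) count=2: revealed 1 new [(5,0)] -> total=10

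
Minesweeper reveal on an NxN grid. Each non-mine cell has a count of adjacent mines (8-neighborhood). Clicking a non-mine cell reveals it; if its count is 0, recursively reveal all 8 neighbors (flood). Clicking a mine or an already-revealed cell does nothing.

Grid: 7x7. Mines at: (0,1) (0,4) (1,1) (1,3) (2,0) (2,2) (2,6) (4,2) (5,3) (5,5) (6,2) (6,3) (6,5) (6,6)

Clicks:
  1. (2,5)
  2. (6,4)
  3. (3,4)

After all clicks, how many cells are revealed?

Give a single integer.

Answer: 10

Derivation:
Click 1 (2,5) count=1: revealed 1 new [(2,5)] -> total=1
Click 2 (6,4) count=4: revealed 1 new [(6,4)] -> total=2
Click 3 (3,4) count=0: revealed 8 new [(2,3) (2,4) (3,3) (3,4) (3,5) (4,3) (4,4) (4,5)] -> total=10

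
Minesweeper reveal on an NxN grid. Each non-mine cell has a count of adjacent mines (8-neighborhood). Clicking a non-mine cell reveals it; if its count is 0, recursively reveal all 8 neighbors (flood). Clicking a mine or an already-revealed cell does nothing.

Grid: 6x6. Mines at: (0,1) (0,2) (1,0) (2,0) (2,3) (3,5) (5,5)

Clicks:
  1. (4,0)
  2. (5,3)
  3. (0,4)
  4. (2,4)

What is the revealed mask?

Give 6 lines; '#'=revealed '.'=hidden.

Click 1 (4,0) count=0: revealed 15 new [(3,0) (3,1) (3,2) (3,3) (3,4) (4,0) (4,1) (4,2) (4,3) (4,4) (5,0) (5,1) (5,2) (5,3) (5,4)] -> total=15
Click 2 (5,3) count=0: revealed 0 new [(none)] -> total=15
Click 3 (0,4) count=0: revealed 8 new [(0,3) (0,4) (0,5) (1,3) (1,4) (1,5) (2,4) (2,5)] -> total=23
Click 4 (2,4) count=2: revealed 0 new [(none)] -> total=23

Answer: ...###
...###
....##
#####.
#####.
#####.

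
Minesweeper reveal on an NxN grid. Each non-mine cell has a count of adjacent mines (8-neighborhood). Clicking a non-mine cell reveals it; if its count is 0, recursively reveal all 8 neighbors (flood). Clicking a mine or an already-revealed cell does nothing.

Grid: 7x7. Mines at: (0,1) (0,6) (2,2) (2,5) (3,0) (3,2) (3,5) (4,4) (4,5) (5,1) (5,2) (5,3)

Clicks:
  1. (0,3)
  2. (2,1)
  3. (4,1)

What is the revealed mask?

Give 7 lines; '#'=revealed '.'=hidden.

Answer: ..####.
..####.
.#.....
.......
.#.....
.......
.......

Derivation:
Click 1 (0,3) count=0: revealed 8 new [(0,2) (0,3) (0,4) (0,5) (1,2) (1,3) (1,4) (1,5)] -> total=8
Click 2 (2,1) count=3: revealed 1 new [(2,1)] -> total=9
Click 3 (4,1) count=4: revealed 1 new [(4,1)] -> total=10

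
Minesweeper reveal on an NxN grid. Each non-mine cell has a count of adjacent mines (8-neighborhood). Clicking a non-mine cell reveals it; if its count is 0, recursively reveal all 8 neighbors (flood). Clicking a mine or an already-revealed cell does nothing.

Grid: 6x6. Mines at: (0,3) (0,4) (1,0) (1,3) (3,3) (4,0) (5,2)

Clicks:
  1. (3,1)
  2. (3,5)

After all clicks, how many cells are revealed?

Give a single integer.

Click 1 (3,1) count=1: revealed 1 new [(3,1)] -> total=1
Click 2 (3,5) count=0: revealed 12 new [(1,4) (1,5) (2,4) (2,5) (3,4) (3,5) (4,3) (4,4) (4,5) (5,3) (5,4) (5,5)] -> total=13

Answer: 13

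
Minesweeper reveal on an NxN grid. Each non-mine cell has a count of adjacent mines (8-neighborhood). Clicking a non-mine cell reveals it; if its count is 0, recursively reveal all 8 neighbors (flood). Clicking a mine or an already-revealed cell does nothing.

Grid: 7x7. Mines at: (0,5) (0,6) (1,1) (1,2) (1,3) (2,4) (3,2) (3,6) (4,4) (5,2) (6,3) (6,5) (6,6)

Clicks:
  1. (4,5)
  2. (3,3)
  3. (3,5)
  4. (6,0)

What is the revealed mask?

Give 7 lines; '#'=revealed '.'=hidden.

Answer: .......
.......
##.....
##.#.#.
##...#.
##.....
##.....

Derivation:
Click 1 (4,5) count=2: revealed 1 new [(4,5)] -> total=1
Click 2 (3,3) count=3: revealed 1 new [(3,3)] -> total=2
Click 3 (3,5) count=3: revealed 1 new [(3,5)] -> total=3
Click 4 (6,0) count=0: revealed 10 new [(2,0) (2,1) (3,0) (3,1) (4,0) (4,1) (5,0) (5,1) (6,0) (6,1)] -> total=13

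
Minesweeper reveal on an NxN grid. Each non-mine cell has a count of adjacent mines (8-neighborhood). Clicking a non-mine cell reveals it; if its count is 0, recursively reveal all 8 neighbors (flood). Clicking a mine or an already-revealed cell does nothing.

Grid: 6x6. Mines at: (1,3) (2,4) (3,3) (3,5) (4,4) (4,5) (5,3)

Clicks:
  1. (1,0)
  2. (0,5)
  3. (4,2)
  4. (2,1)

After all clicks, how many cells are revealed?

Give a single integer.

Click 1 (1,0) count=0: revealed 18 new [(0,0) (0,1) (0,2) (1,0) (1,1) (1,2) (2,0) (2,1) (2,2) (3,0) (3,1) (3,2) (4,0) (4,1) (4,2) (5,0) (5,1) (5,2)] -> total=18
Click 2 (0,5) count=0: revealed 4 new [(0,4) (0,5) (1,4) (1,5)] -> total=22
Click 3 (4,2) count=2: revealed 0 new [(none)] -> total=22
Click 4 (2,1) count=0: revealed 0 new [(none)] -> total=22

Answer: 22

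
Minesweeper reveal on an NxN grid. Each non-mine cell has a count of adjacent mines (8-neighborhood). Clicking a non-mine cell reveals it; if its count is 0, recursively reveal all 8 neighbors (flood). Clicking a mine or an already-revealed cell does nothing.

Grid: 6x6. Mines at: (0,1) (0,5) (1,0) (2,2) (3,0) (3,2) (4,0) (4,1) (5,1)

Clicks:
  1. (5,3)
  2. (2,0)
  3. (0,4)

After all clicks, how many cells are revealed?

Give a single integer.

Answer: 19

Derivation:
Click 1 (5,3) count=0: revealed 17 new [(1,3) (1,4) (1,5) (2,3) (2,4) (2,5) (3,3) (3,4) (3,5) (4,2) (4,3) (4,4) (4,5) (5,2) (5,3) (5,4) (5,5)] -> total=17
Click 2 (2,0) count=2: revealed 1 new [(2,0)] -> total=18
Click 3 (0,4) count=1: revealed 1 new [(0,4)] -> total=19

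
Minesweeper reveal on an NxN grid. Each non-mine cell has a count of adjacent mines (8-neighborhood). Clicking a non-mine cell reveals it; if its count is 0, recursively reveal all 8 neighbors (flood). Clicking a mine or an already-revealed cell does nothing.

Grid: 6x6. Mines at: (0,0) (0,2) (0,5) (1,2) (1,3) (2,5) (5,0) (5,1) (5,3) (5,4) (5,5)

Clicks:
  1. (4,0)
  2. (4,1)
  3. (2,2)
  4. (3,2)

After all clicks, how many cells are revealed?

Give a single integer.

Click 1 (4,0) count=2: revealed 1 new [(4,0)] -> total=1
Click 2 (4,1) count=2: revealed 1 new [(4,1)] -> total=2
Click 3 (2,2) count=2: revealed 1 new [(2,2)] -> total=3
Click 4 (3,2) count=0: revealed 14 new [(1,0) (1,1) (2,0) (2,1) (2,3) (2,4) (3,0) (3,1) (3,2) (3,3) (3,4) (4,2) (4,3) (4,4)] -> total=17

Answer: 17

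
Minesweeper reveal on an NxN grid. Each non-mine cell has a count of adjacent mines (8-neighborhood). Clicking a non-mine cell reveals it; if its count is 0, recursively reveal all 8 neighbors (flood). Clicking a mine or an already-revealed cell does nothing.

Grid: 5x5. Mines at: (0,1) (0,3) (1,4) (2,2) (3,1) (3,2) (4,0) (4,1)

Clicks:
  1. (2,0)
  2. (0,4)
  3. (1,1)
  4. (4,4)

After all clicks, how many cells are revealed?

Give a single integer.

Answer: 9

Derivation:
Click 1 (2,0) count=1: revealed 1 new [(2,0)] -> total=1
Click 2 (0,4) count=2: revealed 1 new [(0,4)] -> total=2
Click 3 (1,1) count=2: revealed 1 new [(1,1)] -> total=3
Click 4 (4,4) count=0: revealed 6 new [(2,3) (2,4) (3,3) (3,4) (4,3) (4,4)] -> total=9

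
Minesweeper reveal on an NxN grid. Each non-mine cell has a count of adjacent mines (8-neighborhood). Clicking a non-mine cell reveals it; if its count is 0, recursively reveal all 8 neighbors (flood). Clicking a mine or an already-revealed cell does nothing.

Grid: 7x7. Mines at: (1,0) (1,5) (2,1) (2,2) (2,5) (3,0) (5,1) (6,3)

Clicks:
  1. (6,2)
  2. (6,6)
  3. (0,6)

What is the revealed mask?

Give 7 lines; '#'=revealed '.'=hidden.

Click 1 (6,2) count=2: revealed 1 new [(6,2)] -> total=1
Click 2 (6,6) count=0: revealed 18 new [(3,2) (3,3) (3,4) (3,5) (3,6) (4,2) (4,3) (4,4) (4,5) (4,6) (5,2) (5,3) (5,4) (5,5) (5,6) (6,4) (6,5) (6,6)] -> total=19
Click 3 (0,6) count=1: revealed 1 new [(0,6)] -> total=20

Answer: ......#
.......
.......
..#####
..#####
..#####
..#.###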